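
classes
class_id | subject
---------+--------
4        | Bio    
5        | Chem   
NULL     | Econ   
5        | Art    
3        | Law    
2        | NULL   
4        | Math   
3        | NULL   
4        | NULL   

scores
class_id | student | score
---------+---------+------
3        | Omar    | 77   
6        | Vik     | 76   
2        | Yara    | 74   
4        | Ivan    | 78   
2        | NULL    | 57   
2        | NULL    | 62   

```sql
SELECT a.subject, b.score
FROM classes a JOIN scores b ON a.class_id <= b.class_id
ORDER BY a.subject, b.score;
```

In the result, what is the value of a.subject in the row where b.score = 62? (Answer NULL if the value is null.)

NULL

INNER JOIN keeps only pairs where the ON condition holds.
Matching on a.class_id <= b.class_id. A NULL in a compared column never satisfies the condition.
- a[0] class_id=4 → 2 match(es) in b → 2 row(s).
- a[1] class_id=5 → 1 match(es) in b → 1 row(s).
- a[2] class_id=NULL → no match; dropped.
- a[3] class_id=5 → 1 match(es) in b → 1 row(s).
- a[4] class_id=3 → 3 match(es) in b → 3 row(s).
- a[5] class_id=2 → 6 match(es) in b → 6 row(s).
- a[6] class_id=4 → 2 match(es) in b → 2 row(s).
- a[7] class_id=3 → 3 match(es) in b → 3 row(s).
- a[8] class_id=4 → 2 match(es) in b → 2 row(s).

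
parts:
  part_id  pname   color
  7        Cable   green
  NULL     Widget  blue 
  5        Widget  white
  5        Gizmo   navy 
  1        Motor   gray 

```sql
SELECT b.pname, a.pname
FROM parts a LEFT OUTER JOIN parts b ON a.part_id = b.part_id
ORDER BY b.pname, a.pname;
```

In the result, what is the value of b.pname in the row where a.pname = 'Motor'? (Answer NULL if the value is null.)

LEFT JOIN keeps every row from `parts a`; unmatched rows get NULL for `parts b`'s columns.
Matching on a.part_id = b.part_id. A NULL in a compared column never satisfies the condition.
- part_id=7: 1 matching b row(s), so 1 row(s) emitted.
- part_id=NULL: no b row matches, row kept with b columns NULL.
- part_id=5: 2 matching b row(s), so 2 row(s) emitted.
- part_id=5: 2 matching b row(s), so 2 row(s) emitted.
- part_id=1: 1 matching b row(s), so 1 row(s) emitted.

Motor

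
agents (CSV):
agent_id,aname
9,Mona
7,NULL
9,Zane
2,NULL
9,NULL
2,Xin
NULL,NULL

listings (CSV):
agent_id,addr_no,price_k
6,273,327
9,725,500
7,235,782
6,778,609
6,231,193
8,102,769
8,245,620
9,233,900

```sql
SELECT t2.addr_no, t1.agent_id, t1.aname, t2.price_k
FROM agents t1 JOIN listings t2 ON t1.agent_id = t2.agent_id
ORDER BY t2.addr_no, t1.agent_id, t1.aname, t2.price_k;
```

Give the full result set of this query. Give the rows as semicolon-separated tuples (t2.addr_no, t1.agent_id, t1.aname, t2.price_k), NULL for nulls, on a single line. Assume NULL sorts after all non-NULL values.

INNER JOIN keeps only pairs where the ON condition holds.
Matching on t1.agent_id = t2.agent_id. A NULL in a compared column never satisfies the condition.
- t1 row (agent_id=9): matches 2 t2 row(s) → 2 output row(s).
- t1 row (agent_id=7): matches 1 t2 row(s) → 1 output row(s).
- t1 row (agent_id=9): matches 2 t2 row(s) → 2 output row(s).
- t1 row (agent_id=2): no match → dropped.
- t1 row (agent_id=9): matches 2 t2 row(s) → 2 output row(s).
- t1 row (agent_id=2): no match → dropped.
- t1 row (agent_id=NULL): no match → dropped.
After projecting and ordering:
t2.addr_no | t1.agent_id | t1.aname | t2.price_k
233 | 9 | Mona | 900
233 | 9 | Zane | 900
233 | 9 | NULL | 900
235 | 7 | NULL | 782
725 | 9 | Mona | 500
725 | 9 | Zane | 500
725 | 9 | NULL | 500

(233, 9, Mona, 900); (233, 9, Zane, 900); (233, 9, NULL, 900); (235, 7, NULL, 782); (725, 9, Mona, 500); (725, 9, Zane, 500); (725, 9, NULL, 500)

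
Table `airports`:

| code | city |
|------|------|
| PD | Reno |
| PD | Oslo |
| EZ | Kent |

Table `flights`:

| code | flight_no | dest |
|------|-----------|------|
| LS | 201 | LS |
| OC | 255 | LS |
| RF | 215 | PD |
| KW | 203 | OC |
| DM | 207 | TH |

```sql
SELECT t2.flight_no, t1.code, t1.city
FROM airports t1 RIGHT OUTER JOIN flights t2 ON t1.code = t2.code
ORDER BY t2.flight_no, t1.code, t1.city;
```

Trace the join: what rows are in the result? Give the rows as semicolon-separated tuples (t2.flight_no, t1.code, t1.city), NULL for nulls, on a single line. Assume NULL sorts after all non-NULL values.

(201, NULL, NULL); (203, NULL, NULL); (207, NULL, NULL); (215, NULL, NULL); (255, NULL, NULL)

RIGHT JOIN keeps every row from `flights`; unmatched rows get NULL for `airports`'s columns.
Matching on t1.code = t2.code.
- t1[0] code=PD → no match.
- t1[1] code=PD → no match.
- t1[2] code=EZ → no match.
- plus 5 unmatched t2 row(s), each kept with NULL t1 columns.
After projecting and ordering:
t2.flight_no | t1.code | t1.city
201 | NULL | NULL
203 | NULL | NULL
207 | NULL | NULL
215 | NULL | NULL
255 | NULL | NULL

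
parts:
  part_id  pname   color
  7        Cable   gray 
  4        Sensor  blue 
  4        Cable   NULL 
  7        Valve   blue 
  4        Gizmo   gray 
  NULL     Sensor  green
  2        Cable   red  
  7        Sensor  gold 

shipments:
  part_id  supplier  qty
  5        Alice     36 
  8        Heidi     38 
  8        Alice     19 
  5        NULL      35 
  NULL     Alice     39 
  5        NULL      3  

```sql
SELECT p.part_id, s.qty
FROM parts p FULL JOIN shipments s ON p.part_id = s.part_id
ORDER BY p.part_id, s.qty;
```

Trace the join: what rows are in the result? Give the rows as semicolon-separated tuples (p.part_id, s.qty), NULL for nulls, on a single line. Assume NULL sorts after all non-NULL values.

(2, NULL); (4, NULL); (4, NULL); (4, NULL); (7, NULL); (7, NULL); (7, NULL); (NULL, 3); (NULL, 19); (NULL, 35); (NULL, 36); (NULL, 38); (NULL, 39); (NULL, NULL)

FULL OUTER JOIN keeps every row from both sides; unmatched rows get NULL for the other side's columns.
Matching on p.part_id = s.part_id. A NULL in a compared column never satisfies the condition.
- p (part_id=7) has no partner → padded with NULL.
- p (part_id=4) has no partner → padded with NULL.
- p (part_id=4) has no partner → padded with NULL.
- p (part_id=7) has no partner → padded with NULL.
- p (part_id=4) has no partner → padded with NULL.
- p (part_id=NULL) has no partner → padded with NULL.
- p (part_id=2) has no partner → padded with NULL.
- p (part_id=7) has no partner → padded with NULL.
- 6 row(s) from s found no p partner → padded with NULL.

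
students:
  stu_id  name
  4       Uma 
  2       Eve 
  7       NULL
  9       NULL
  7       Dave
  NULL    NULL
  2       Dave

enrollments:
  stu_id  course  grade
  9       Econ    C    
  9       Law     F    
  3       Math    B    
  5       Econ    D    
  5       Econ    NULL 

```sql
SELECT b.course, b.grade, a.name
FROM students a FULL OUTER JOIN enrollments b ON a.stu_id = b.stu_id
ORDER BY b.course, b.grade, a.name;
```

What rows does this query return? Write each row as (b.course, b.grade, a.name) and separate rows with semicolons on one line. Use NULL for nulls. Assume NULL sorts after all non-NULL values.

FULL OUTER JOIN keeps every row from both sides; unmatched rows get NULL for the other side's columns.
Matching on a.stu_id = b.stu_id. A NULL in a compared column never satisfies the condition.
- stu_id=4: no b row matches, row kept with b columns NULL.
- stu_id=2: no b row matches, row kept with b columns NULL.
- stu_id=7: no b row matches, row kept with b columns NULL.
- stu_id=9: 2 matching b row(s), so 2 row(s) emitted.
- stu_id=7: no b row matches, row kept with b columns NULL.
- stu_id=NULL: no b row matches, row kept with b columns NULL.
- stu_id=2: no b row matches, row kept with b columns NULL.
- plus 3 unmatched b row(s), each kept with NULL a columns.

(Econ, C, NULL); (Econ, D, NULL); (Econ, NULL, NULL); (Law, F, NULL); (Math, B, NULL); (NULL, NULL, Dave); (NULL, NULL, Dave); (NULL, NULL, Eve); (NULL, NULL, Uma); (NULL, NULL, NULL); (NULL, NULL, NULL)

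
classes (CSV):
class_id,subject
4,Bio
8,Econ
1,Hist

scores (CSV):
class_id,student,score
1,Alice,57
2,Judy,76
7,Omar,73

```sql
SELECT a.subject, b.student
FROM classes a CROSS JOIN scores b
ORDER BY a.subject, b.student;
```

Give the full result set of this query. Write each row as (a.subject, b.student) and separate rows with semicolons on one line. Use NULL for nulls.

CROSS JOIN pairs every row of `classes` with every row of `scores`: 3 × 3 = 9 rows.

(Bio, Alice); (Bio, Judy); (Bio, Omar); (Econ, Alice); (Econ, Judy); (Econ, Omar); (Hist, Alice); (Hist, Judy); (Hist, Omar)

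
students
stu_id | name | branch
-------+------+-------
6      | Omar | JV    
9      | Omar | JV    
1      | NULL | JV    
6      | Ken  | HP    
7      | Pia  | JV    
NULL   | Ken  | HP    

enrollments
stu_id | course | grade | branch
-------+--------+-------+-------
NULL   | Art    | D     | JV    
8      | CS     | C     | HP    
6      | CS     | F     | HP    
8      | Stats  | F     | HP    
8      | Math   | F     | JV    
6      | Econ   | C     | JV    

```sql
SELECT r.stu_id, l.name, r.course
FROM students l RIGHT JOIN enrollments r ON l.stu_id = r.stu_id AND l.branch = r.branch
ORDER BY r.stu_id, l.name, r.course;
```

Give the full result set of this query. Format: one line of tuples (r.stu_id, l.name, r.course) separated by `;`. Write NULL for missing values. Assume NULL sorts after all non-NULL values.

RIGHT JOIN keeps every row from `enrollments`; unmatched rows get NULL for `students`'s columns.
Matching on l.stu_id = r.stu_id AND l.branch = r.branch. A NULL in a compared column never satisfies the condition.
- l[0] stu_id=6, branch=JV → 1 match(es) in r → 1 row(s).
- l[1] stu_id=9, branch=JV → no match.
- l[2] stu_id=1, branch=JV → no match.
- l[3] stu_id=6, branch=HP → 1 match(es) in r → 1 row(s).
- l[4] stu_id=7, branch=JV → no match.
- l[5] stu_id=NULL, branch=HP → no match.
- 4 r row(s) had no l match → kept, l columns NULL.
After projecting and ordering:
r.stu_id | l.name | r.course
6 | Ken | CS
6 | Omar | Econ
8 | NULL | CS
8 | NULL | Math
8 | NULL | Stats
NULL | NULL | Art

(6, Ken, CS); (6, Omar, Econ); (8, NULL, CS); (8, NULL, Math); (8, NULL, Stats); (NULL, NULL, Art)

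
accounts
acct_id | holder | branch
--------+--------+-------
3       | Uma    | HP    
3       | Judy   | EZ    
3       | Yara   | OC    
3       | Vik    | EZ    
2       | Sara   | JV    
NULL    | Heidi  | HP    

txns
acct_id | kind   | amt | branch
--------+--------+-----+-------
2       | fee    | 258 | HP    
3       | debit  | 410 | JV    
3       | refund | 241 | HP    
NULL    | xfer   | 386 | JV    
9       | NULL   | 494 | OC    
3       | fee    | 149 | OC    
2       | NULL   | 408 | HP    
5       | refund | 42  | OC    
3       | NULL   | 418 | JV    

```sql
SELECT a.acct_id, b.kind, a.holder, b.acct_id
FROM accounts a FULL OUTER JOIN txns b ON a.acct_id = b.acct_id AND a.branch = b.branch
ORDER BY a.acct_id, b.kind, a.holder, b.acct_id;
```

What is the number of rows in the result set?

13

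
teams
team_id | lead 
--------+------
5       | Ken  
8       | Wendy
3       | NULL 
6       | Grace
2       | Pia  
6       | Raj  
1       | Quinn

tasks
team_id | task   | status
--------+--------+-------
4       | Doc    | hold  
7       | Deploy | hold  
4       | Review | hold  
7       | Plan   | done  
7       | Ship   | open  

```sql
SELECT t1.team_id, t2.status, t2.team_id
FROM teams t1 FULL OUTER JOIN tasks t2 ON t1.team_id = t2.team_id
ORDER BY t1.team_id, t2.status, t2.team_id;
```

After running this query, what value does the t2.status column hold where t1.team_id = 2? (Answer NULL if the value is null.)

NULL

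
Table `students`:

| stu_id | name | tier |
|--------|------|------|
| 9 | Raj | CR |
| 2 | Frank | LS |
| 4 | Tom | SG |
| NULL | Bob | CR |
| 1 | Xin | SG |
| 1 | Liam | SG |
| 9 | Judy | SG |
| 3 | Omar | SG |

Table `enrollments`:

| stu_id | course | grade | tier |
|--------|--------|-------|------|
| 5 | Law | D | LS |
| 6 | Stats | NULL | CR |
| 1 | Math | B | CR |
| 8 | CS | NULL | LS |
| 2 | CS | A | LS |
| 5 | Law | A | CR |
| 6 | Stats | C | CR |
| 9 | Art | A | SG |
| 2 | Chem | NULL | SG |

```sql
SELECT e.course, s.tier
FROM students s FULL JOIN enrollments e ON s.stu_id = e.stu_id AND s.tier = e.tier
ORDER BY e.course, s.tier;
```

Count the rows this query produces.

15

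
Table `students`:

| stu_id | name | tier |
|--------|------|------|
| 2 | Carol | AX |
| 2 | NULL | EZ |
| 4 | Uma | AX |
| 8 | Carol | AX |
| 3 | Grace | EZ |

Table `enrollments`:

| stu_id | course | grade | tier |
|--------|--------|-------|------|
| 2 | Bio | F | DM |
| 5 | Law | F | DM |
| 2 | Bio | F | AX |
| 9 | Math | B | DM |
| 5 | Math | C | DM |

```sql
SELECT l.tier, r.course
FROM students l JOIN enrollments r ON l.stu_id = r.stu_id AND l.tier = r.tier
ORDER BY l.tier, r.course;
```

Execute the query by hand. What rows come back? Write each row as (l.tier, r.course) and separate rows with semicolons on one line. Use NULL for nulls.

(AX, Bio)

INNER JOIN keeps only pairs where the ON condition holds.
Matching on l.stu_id = r.stu_id AND l.tier = r.tier.
Matched pairs: 1.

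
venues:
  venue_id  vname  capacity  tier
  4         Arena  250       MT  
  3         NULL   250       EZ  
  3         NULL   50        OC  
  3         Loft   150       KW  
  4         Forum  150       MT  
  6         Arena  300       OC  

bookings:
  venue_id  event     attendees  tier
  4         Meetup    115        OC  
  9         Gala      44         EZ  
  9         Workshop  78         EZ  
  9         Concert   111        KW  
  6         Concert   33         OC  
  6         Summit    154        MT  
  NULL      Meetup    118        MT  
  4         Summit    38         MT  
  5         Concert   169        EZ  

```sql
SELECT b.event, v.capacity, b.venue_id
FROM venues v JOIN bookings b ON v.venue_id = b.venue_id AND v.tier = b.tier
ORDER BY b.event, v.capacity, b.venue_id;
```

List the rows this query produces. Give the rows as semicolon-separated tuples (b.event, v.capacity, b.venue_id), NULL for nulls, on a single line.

(Concert, 300, 6); (Summit, 150, 4); (Summit, 250, 4)

INNER JOIN keeps only pairs where the ON condition holds.
Matching on v.venue_id = b.venue_id AND v.tier = b.tier. A NULL in a compared column never satisfies the condition.
Matched pairs: 3.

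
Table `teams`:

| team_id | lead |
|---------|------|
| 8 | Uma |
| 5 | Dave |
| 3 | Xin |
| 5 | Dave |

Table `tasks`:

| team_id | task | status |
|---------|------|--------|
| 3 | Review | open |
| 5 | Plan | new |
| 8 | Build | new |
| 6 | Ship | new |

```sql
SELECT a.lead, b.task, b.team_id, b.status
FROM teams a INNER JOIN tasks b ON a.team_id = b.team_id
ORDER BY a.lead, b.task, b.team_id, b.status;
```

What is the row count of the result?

INNER JOIN keeps only pairs where the ON condition holds.
Matching on a.team_id = b.team_id.
Matched pairs: 4.
Total: 4 rows.

4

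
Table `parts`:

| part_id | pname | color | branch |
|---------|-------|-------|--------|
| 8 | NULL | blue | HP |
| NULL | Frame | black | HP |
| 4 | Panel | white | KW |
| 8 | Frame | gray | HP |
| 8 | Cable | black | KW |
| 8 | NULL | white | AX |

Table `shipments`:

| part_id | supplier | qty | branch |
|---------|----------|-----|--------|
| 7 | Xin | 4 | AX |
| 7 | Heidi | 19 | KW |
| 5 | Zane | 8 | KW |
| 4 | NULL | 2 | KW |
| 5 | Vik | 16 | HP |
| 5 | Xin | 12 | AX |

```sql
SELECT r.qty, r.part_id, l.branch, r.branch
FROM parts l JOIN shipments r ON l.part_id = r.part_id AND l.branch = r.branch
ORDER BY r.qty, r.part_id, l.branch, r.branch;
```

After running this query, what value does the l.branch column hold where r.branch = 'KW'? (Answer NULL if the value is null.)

KW

INNER JOIN keeps only pairs where the ON condition holds.
Matching on l.part_id = r.part_id AND l.branch = r.branch. A NULL in a compared column never satisfies the condition.
- l[0] part_id=8, branch=HP → no match; dropped.
- l[1] part_id=NULL, branch=HP → no match; dropped.
- l[2] part_id=4, branch=KW → 1 match(es) in r → 1 row(s).
- l[3] part_id=8, branch=HP → no match; dropped.
- l[4] part_id=8, branch=KW → no match; dropped.
- l[5] part_id=8, branch=AX → no match; dropped.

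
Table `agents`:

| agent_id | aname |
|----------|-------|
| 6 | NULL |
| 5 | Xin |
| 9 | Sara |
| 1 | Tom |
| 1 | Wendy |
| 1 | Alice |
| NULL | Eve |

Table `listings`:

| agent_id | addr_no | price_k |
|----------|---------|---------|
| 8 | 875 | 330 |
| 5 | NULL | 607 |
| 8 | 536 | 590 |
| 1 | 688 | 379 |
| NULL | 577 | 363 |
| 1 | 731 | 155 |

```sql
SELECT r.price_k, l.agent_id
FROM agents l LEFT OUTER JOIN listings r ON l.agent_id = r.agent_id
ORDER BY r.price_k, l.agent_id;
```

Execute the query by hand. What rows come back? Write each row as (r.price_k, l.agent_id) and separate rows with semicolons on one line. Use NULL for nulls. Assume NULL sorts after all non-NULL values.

(155, 1); (155, 1); (155, 1); (379, 1); (379, 1); (379, 1); (607, 5); (NULL, 6); (NULL, 9); (NULL, NULL)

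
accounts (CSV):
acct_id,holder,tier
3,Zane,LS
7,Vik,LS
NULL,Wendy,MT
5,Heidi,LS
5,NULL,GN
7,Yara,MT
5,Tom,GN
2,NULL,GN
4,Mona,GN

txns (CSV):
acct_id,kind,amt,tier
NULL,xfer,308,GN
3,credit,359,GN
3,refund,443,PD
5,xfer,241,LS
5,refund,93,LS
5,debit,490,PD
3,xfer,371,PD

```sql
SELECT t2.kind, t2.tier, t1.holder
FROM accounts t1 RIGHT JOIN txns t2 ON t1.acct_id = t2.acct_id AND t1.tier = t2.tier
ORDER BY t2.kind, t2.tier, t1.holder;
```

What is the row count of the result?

RIGHT JOIN keeps every row from `txns`; unmatched rows get NULL for `accounts`'s columns.
Matching on t1.acct_id = t2.acct_id AND t1.tier = t2.tier. A NULL in a compared column never satisfies the condition.
- acct_id=3, tier=LS: no matching t2 row.
- acct_id=7, tier=LS: no matching t2 row.
- acct_id=NULL, tier=MT: no matching t2 row.
- acct_id=5, tier=LS: 2 matching t2 row(s), so 2 row(s) emitted.
- acct_id=5, tier=GN: no matching t2 row.
- acct_id=7, tier=MT: no matching t2 row.
- acct_id=5, tier=GN: no matching t2 row.
- acct_id=2, tier=GN: no matching t2 row.
- acct_id=4, tier=GN: no matching t2 row.
- 5 t2 row(s) had no t1 match → kept, t1 columns NULL.
Total: 2 matched + 5 padded = 7 rows.

7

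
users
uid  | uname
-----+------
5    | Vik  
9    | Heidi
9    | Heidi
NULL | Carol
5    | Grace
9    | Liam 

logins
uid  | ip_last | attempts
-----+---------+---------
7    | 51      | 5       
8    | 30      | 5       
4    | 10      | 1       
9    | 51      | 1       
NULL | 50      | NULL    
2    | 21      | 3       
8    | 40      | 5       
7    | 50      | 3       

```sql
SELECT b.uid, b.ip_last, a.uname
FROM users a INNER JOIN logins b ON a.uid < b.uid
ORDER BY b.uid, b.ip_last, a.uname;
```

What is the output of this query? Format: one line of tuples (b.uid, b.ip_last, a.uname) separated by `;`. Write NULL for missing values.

(7, 50, Grace); (7, 50, Vik); (7, 51, Grace); (7, 51, Vik); (8, 30, Grace); (8, 30, Vik); (8, 40, Grace); (8, 40, Vik); (9, 51, Grace); (9, 51, Vik)

INNER JOIN keeps only pairs where the ON condition holds.
Matching on a.uid < b.uid. A NULL in a compared column never satisfies the condition.
- a[0] uid=5 → 5 match(es) in b → 5 row(s).
- a[1] uid=9 → no match; dropped.
- a[2] uid=9 → no match; dropped.
- a[3] uid=NULL → no match; dropped.
- a[4] uid=5 → 5 match(es) in b → 5 row(s).
- a[5] uid=9 → no match; dropped.
After projecting and ordering:
b.uid | b.ip_last | a.uname
7 | 50 | Grace
7 | 50 | Vik
7 | 51 | Grace
7 | 51 | Vik
8 | 30 | Grace
8 | 30 | Vik
8 | 40 | Grace
8 | 40 | Vik
9 | 51 | Grace
9 | 51 | Vik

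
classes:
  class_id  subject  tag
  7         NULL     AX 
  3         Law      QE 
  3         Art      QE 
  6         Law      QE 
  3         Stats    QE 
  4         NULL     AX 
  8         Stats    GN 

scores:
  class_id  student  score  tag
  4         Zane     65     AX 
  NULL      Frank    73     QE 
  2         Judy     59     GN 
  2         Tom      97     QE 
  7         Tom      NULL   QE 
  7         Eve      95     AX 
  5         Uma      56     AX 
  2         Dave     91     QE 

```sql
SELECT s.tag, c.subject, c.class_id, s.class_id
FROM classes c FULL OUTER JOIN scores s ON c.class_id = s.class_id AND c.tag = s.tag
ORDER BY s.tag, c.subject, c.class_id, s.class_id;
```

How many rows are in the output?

13

FULL OUTER JOIN keeps every row from both sides; unmatched rows get NULL for the other side's columns.
Matching on c.class_id = s.class_id AND c.tag = s.tag. A NULL in a compared column never satisfies the condition.
Matched pairs: 2; unmatched c rows kept: 5; unmatched s rows kept: 6.
Total: 2 matched + 11 padded = 13 rows.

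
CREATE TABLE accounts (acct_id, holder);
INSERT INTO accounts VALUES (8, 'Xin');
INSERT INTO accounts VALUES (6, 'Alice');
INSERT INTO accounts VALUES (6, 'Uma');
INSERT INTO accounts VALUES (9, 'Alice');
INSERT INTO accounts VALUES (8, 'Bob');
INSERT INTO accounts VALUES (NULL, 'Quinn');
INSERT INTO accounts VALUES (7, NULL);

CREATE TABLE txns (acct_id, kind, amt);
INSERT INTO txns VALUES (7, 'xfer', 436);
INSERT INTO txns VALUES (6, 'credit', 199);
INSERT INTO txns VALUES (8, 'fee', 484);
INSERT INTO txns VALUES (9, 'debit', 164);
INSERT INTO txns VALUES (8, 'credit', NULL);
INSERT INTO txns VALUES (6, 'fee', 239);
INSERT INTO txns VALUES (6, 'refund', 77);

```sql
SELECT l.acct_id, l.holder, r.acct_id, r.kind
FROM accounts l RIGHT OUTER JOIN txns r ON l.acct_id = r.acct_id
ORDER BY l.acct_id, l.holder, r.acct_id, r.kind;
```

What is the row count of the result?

RIGHT JOIN keeps every row from `txns`; unmatched rows get NULL for `accounts`'s columns.
Matching on l.acct_id = r.acct_id. A NULL in a compared column never satisfies the condition.
- l (acct_id=8) pairs with 2 row(s) of r.
- l (acct_id=6) pairs with 3 row(s) of r.
- l (acct_id=6) pairs with 3 row(s) of r.
- l (acct_id=9) pairs with 1 row(s) of r.
- l (acct_id=8) pairs with 2 row(s) of r.
- l (acct_id=NULL) has no partner in r.
- l (acct_id=7) pairs with 1 row(s) of r.
- every r row matched at least one l row.
Total: 12 rows.

12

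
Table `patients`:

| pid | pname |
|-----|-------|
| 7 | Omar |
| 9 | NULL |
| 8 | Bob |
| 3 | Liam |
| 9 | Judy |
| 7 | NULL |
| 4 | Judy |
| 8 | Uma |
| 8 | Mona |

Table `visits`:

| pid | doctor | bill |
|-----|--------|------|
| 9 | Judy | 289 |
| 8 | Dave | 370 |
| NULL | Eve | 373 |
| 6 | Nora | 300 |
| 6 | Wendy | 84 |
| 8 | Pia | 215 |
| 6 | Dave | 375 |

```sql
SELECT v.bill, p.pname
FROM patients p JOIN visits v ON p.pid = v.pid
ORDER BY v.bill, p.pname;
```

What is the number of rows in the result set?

INNER JOIN keeps only pairs where the ON condition holds.
Matching on p.pid = v.pid. A NULL in a compared column never satisfies the condition.
- p[0] pid=7 → no match; dropped.
- p[1] pid=9 → 1 match(es) in v → 1 row(s).
- p[2] pid=8 → 2 match(es) in v → 2 row(s).
- p[3] pid=3 → no match; dropped.
- p[4] pid=9 → 1 match(es) in v → 1 row(s).
- p[5] pid=7 → no match; dropped.
- p[6] pid=4 → no match; dropped.
- p[7] pid=8 → 2 match(es) in v → 2 row(s).
- p[8] pid=8 → 2 match(es) in v → 2 row(s).
Total: 8 rows.

8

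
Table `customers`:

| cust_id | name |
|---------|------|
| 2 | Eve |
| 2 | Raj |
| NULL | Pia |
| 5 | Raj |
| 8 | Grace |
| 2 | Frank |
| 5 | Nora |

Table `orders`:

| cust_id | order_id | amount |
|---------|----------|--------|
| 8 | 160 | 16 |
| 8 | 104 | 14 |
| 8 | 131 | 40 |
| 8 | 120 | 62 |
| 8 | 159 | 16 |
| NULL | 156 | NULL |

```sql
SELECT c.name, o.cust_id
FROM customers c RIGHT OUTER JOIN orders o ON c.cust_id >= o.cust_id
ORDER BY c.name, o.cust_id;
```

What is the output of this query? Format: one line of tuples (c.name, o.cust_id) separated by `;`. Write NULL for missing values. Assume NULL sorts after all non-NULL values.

(Grace, 8); (Grace, 8); (Grace, 8); (Grace, 8); (Grace, 8); (NULL, NULL)

RIGHT JOIN keeps every row from `orders`; unmatched rows get NULL for `customers`'s columns.
Matching on c.cust_id >= o.cust_id. A NULL in a compared column never satisfies the condition.
- c[0] cust_id=2 → no match.
- c[1] cust_id=2 → no match.
- c[2] cust_id=NULL → no match.
- c[3] cust_id=5 → no match.
- c[4] cust_id=8 → 5 match(es) in o → 5 row(s).
- c[5] cust_id=2 → no match.
- c[6] cust_id=5 → no match.
- 1 row(s) from o found no c partner → padded with NULL.
After projecting and ordering:
c.name | o.cust_id
Grace | 8
Grace | 8
Grace | 8
Grace | 8
Grace | 8
NULL | NULL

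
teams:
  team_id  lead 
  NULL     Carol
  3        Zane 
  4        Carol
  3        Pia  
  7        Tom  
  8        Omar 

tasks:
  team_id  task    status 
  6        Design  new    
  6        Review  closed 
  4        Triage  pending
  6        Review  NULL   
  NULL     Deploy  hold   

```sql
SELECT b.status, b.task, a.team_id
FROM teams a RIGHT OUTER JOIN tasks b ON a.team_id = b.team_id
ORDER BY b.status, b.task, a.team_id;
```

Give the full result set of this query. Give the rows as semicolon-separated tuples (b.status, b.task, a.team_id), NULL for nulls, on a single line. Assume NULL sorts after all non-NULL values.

(closed, Review, NULL); (hold, Deploy, NULL); (new, Design, NULL); (pending, Triage, 4); (NULL, Review, NULL)

RIGHT JOIN keeps every row from `tasks`; unmatched rows get NULL for `teams`'s columns.
Matching on a.team_id = b.team_id. A NULL in a compared column never satisfies the condition.
- a (team_id=NULL) has no partner in b.
- a (team_id=3) has no partner in b.
- a (team_id=4) pairs with 1 row(s) of b.
- a (team_id=3) has no partner in b.
- a (team_id=7) has no partner in b.
- a (team_id=8) has no partner in b.
- plus 4 unmatched b row(s), each kept with NULL a columns.
After projecting and ordering:
b.status | b.task | a.team_id
closed | Review | NULL
hold | Deploy | NULL
new | Design | NULL
pending | Triage | 4
NULL | Review | NULL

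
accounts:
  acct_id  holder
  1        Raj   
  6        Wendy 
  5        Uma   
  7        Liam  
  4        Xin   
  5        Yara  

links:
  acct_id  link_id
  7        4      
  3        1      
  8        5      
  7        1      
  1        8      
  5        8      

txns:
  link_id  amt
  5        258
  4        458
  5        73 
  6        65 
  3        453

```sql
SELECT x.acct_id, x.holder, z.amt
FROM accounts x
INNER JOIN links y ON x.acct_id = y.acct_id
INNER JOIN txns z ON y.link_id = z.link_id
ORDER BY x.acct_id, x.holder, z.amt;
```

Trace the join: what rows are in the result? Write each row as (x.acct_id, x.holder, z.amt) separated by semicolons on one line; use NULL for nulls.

Evaluate left to right. First `accounts x INNER JOIN links y` on acct_id: 5 row(s).
Then INNER JOIN `txns z` on link_id: keep only rows whose y.link_id appears in z.

(7, Liam, 458)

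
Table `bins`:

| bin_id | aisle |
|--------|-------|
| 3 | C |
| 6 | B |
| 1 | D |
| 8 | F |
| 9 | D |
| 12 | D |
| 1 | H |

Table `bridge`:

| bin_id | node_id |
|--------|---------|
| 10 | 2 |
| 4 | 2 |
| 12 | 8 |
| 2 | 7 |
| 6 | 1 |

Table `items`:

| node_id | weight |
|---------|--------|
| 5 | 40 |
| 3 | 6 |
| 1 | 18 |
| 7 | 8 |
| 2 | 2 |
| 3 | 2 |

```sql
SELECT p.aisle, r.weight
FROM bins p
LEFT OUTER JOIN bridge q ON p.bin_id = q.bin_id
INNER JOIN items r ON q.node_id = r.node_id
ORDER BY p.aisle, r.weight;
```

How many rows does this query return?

1

Joins associate left-to-right: bins LEFT JOIN bridge on bin_id gives 7 intermediate row(s).
Then INNER JOIN `items r` on node_id: keep only rows whose q.node_id appears in r.
Result: 1 row(s).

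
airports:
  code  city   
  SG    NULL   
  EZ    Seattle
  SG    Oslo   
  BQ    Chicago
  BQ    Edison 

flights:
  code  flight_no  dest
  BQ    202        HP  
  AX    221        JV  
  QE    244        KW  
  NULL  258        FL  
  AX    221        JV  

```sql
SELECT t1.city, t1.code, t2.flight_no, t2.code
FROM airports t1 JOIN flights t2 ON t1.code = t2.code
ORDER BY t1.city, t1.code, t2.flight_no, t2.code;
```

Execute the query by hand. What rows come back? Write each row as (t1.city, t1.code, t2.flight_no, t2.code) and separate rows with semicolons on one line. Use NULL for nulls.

(Chicago, BQ, 202, BQ); (Edison, BQ, 202, BQ)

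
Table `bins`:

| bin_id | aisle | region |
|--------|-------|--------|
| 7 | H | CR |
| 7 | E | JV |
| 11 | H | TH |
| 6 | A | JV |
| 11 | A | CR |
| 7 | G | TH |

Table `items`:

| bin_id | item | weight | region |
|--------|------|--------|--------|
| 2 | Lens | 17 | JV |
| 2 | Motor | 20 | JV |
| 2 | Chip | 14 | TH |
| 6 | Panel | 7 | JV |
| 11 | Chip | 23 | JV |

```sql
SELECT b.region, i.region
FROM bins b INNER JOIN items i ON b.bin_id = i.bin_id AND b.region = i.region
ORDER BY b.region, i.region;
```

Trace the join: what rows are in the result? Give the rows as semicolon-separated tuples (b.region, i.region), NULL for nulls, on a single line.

INNER JOIN keeps only pairs where the ON condition holds.
Matching on b.bin_id = i.bin_id AND b.region = i.region.
Matched pairs: 1.

(JV, JV)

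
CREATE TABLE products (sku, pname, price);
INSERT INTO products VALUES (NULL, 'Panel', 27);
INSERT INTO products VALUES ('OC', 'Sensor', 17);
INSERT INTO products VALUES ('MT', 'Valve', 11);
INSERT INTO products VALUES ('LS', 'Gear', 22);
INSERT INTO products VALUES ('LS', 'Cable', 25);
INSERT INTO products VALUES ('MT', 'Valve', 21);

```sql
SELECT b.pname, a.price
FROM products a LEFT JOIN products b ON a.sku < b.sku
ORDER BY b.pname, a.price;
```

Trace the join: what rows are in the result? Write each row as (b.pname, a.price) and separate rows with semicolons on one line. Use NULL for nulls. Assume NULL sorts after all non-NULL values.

(Sensor, 11); (Sensor, 21); (Sensor, 22); (Sensor, 25); (Valve, 22); (Valve, 22); (Valve, 25); (Valve, 25); (NULL, 17); (NULL, 27)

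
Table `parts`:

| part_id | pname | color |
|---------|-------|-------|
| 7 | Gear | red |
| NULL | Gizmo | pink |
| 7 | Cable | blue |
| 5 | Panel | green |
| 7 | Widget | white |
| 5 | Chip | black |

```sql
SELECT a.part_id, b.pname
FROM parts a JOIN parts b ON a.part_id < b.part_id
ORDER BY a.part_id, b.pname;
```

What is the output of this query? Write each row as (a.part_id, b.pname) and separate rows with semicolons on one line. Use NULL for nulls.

(5, Cable); (5, Cable); (5, Gear); (5, Gear); (5, Widget); (5, Widget)

INNER JOIN keeps only pairs where the ON condition holds.
Matching on a.part_id < b.part_id. A NULL in a compared column never satisfies the condition.
- a row (part_id=7): no match → dropped.
- a row (part_id=NULL): no match → dropped.
- a row (part_id=7): no match → dropped.
- a row (part_id=5): matches 3 b row(s) → 3 output row(s).
- a row (part_id=7): no match → dropped.
- a row (part_id=5): matches 3 b row(s) → 3 output row(s).
After projecting and ordering:
a.part_id | b.pname
5 | Cable
5 | Cable
5 | Gear
5 | Gear
5 | Widget
5 | Widget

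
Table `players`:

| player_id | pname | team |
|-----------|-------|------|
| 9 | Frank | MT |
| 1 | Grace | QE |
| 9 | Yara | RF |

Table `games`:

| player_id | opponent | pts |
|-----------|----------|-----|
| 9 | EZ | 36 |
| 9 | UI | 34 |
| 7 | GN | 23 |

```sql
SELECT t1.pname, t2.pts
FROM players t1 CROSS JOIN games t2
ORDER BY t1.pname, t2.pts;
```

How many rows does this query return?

CROSS JOIN pairs every row of `players` with every row of `games`: 3 × 3 = 9 rows.

9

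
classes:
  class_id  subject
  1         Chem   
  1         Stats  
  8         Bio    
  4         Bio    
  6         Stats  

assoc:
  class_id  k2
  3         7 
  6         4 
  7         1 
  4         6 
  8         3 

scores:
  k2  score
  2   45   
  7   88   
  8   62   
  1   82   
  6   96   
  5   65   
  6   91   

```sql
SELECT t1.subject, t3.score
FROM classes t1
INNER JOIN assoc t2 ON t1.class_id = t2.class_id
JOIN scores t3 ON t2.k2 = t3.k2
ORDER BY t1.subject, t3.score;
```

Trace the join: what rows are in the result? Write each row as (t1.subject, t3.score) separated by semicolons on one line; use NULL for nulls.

(Bio, 91); (Bio, 96)

Evaluate left to right. First `classes t1 INNER JOIN assoc t2` on class_id: 3 row(s).
Then INNER JOIN `scores t3` on k2: keep only rows whose t2.k2 appears in t3.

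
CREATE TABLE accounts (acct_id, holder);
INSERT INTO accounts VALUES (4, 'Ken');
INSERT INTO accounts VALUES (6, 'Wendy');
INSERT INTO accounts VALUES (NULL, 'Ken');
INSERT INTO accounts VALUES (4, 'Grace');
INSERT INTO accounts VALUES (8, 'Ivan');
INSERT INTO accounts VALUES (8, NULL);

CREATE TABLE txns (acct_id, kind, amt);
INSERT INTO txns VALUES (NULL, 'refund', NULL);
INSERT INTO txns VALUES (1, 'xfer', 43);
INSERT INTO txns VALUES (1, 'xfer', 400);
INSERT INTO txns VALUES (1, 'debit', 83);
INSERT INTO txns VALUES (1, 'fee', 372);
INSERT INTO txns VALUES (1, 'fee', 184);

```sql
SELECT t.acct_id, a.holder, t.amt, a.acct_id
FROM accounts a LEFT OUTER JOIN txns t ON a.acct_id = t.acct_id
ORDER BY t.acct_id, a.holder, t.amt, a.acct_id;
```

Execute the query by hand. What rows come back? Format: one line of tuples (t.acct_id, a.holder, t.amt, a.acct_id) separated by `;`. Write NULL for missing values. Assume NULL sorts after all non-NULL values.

LEFT JOIN keeps every row from `accounts`; unmatched rows get NULL for `txns`'s columns.
Matching on a.acct_id = t.acct_id. A NULL in a compared column never satisfies the condition.
- a row (acct_id=4): no match → kept, t columns NULL.
- a row (acct_id=6): no match → kept, t columns NULL.
- a row (acct_id=NULL): no match → kept, t columns NULL.
- a row (acct_id=4): no match → kept, t columns NULL.
- a row (acct_id=8): no match → kept, t columns NULL.
- a row (acct_id=8): no match → kept, t columns NULL.
After projecting and ordering:
t.acct_id | a.holder | t.amt | a.acct_id
NULL | Grace | NULL | 4
NULL | Ivan | NULL | 8
NULL | Ken | NULL | 4
NULL | Ken | NULL | NULL
NULL | Wendy | NULL | 6
NULL | NULL | NULL | 8

(NULL, Grace, NULL, 4); (NULL, Ivan, NULL, 8); (NULL, Ken, NULL, 4); (NULL, Ken, NULL, NULL); (NULL, Wendy, NULL, 6); (NULL, NULL, NULL, 8)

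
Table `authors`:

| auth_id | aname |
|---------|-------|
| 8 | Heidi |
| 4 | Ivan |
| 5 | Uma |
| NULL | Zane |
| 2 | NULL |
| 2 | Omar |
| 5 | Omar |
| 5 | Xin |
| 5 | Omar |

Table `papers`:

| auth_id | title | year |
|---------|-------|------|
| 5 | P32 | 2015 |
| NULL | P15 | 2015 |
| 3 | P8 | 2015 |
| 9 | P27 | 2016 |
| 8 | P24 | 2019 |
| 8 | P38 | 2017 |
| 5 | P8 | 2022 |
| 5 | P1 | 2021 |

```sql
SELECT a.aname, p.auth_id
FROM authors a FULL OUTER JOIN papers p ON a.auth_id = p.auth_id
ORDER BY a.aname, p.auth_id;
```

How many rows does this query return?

21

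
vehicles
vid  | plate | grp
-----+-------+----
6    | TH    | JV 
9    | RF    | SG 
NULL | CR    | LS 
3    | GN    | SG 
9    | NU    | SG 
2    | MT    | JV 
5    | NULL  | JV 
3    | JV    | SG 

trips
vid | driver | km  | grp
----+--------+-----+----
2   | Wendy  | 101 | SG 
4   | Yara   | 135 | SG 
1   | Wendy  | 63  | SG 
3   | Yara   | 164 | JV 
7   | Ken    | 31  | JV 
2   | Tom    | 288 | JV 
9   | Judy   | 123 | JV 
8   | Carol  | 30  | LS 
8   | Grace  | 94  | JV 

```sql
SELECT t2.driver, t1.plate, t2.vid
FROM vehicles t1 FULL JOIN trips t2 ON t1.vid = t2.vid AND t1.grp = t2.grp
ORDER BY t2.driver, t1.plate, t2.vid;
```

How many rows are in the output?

16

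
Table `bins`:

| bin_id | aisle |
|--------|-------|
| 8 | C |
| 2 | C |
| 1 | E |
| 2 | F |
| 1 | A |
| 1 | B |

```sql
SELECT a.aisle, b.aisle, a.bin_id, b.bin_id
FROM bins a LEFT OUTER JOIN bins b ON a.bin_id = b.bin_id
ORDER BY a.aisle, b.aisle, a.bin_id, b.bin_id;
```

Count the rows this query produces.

LEFT JOIN keeps every row from `bins a`; unmatched rows get NULL for `bins b`'s columns.
Matching on a.bin_id = b.bin_id.
Matched pairs: 14; unmatched a rows kept: 0.
Total: 14 rows.

14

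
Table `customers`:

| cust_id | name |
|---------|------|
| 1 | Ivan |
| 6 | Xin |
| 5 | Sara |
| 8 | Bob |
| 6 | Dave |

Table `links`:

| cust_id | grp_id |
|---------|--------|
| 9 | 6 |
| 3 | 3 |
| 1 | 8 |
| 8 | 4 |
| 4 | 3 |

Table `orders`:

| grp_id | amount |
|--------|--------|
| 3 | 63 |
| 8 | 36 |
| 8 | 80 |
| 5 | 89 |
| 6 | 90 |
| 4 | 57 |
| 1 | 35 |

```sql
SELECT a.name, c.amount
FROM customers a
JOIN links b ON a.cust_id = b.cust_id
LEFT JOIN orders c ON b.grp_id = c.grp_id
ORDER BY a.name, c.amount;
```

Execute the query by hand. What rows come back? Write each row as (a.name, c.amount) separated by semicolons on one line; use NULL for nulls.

Joins associate left-to-right: customers INNER JOIN links on cust_id gives 2 intermediate row(s).
Then LEFT JOIN `orders c` on grp_id: each of those 2 rows is kept; rows whose b.grp_id has no match in c get NULL for c's columns.

(Bob, 57); (Ivan, 36); (Ivan, 80)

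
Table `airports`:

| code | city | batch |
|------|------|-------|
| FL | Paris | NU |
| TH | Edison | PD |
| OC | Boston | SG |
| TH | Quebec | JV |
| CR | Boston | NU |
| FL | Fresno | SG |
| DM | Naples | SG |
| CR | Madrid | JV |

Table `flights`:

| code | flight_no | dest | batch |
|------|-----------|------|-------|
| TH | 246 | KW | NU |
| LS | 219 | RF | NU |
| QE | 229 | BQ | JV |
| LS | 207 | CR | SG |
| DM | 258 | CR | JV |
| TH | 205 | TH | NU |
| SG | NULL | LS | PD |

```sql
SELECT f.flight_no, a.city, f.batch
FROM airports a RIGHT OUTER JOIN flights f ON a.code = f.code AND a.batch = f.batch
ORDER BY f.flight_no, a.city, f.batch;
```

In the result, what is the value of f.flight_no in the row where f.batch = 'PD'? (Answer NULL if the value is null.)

RIGHT JOIN keeps every row from `flights`; unmatched rows get NULL for `airports`'s columns.
Matching on a.code = f.code AND a.batch = f.batch.
- a (code=FL, batch=NU) has no partner in f.
- a (code=TH, batch=PD) has no partner in f.
- a (code=OC, batch=SG) has no partner in f.
- a (code=TH, batch=JV) has no partner in f.
- a (code=CR, batch=NU) has no partner in f.
- a (code=FL, batch=SG) has no partner in f.
- a (code=DM, batch=SG) has no partner in f.
- a (code=CR, batch=JV) has no partner in f.
- 7 row(s) from f found no a partner → padded with NULL.

NULL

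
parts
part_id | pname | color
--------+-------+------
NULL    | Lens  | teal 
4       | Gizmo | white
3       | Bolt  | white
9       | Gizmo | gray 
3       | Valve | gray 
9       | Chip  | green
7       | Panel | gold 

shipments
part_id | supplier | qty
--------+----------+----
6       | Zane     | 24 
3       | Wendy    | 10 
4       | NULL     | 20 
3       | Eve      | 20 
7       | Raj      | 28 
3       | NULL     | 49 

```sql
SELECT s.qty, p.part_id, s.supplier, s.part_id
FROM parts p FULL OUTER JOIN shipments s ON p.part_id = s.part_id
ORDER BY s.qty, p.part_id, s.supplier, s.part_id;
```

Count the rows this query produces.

12

FULL OUTER JOIN keeps every row from both sides; unmatched rows get NULL for the other side's columns.
Matching on p.part_id = s.part_id. A NULL in a compared column never satisfies the condition.
- p (part_id=NULL) has no partner → padded with NULL.
- p (part_id=4) pairs with 1 row(s) of s.
- p (part_id=3) pairs with 3 row(s) of s.
- p (part_id=9) has no partner → padded with NULL.
- p (part_id=3) pairs with 3 row(s) of s.
- p (part_id=9) has no partner → padded with NULL.
- p (part_id=7) pairs with 1 row(s) of s.
- 1 row(s) from s found no p partner → padded with NULL.
Total: 8 matched + 4 padded = 12 rows.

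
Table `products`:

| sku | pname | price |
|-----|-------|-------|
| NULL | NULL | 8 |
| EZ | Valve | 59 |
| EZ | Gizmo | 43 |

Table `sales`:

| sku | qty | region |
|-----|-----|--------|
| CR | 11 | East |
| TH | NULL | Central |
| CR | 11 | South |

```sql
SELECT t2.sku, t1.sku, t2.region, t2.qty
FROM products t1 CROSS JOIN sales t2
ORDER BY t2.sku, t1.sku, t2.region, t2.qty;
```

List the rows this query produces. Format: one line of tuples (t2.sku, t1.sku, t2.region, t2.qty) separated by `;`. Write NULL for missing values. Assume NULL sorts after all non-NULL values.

(CR, EZ, East, 11); (CR, EZ, East, 11); (CR, EZ, South, 11); (CR, EZ, South, 11); (CR, NULL, East, 11); (CR, NULL, South, 11); (TH, EZ, Central, NULL); (TH, EZ, Central, NULL); (TH, NULL, Central, NULL)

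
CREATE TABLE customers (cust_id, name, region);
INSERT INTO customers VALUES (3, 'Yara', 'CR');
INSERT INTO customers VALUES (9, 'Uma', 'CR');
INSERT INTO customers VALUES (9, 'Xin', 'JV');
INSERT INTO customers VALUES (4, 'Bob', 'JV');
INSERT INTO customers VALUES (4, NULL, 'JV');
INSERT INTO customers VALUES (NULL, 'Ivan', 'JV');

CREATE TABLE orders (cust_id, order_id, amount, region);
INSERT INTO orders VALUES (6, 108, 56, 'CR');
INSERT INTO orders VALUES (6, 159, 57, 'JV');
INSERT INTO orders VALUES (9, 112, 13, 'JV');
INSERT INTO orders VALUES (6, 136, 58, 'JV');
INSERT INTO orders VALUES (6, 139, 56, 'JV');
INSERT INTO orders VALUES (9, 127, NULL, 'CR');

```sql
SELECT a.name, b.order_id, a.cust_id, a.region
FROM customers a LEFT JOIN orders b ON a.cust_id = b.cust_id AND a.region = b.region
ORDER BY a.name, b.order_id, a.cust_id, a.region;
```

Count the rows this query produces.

6

LEFT JOIN keeps every row from `customers`; unmatched rows get NULL for `orders`'s columns.
Matching on a.cust_id = b.cust_id AND a.region = b.region. A NULL in a compared column never satisfies the condition.
- a row (cust_id=3, region=CR): no match → kept, b columns NULL.
- a row (cust_id=9, region=CR): matches 1 b row(s) → 1 output row(s).
- a row (cust_id=9, region=JV): matches 1 b row(s) → 1 output row(s).
- a row (cust_id=4, region=JV): no match → kept, b columns NULL.
- a row (cust_id=4, region=JV): no match → kept, b columns NULL.
- a row (cust_id=NULL, region=JV): no match → kept, b columns NULL.
Total: 2 matched + 4 padded = 6 rows.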